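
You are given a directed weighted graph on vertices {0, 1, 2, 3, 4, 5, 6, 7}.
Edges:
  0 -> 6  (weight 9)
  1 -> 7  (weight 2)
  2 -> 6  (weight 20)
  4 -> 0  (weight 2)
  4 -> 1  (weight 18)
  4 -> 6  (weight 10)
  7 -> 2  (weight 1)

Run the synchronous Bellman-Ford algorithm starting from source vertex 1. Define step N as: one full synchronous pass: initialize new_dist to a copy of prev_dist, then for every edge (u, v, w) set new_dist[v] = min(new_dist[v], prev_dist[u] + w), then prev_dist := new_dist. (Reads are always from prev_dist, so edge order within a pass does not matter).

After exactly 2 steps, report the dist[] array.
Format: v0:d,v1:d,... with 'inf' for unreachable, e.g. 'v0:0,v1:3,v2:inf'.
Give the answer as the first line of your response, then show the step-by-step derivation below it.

v0:inf,v1:0,v2:3,v3:inf,v4:inf,v5:inf,v6:inf,v7:2

step 1: dist = v0:inf,v1:0,v2:inf,v3:inf,v4:inf,v5:inf,v6:inf,v7:2
step 2: dist = v0:inf,v1:0,v2:3,v3:inf,v4:inf,v5:inf,v6:inf,v7:2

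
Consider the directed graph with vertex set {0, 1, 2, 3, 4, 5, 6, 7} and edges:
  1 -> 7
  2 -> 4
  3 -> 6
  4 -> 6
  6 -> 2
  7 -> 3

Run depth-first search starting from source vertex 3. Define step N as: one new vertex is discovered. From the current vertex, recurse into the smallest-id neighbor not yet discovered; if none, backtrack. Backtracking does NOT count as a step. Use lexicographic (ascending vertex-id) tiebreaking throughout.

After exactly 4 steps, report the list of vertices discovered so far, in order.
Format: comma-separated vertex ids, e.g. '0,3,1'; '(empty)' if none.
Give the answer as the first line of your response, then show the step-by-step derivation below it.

3,6,2,4

step 1: discover 3; path=3; order=3
step 2: discover 6; path=3>6; order=3,6
step 3: discover 2; path=3>6>2; order=3,6,2
step 4: discover 4; path=3>6>2>4; order=3,6,2,4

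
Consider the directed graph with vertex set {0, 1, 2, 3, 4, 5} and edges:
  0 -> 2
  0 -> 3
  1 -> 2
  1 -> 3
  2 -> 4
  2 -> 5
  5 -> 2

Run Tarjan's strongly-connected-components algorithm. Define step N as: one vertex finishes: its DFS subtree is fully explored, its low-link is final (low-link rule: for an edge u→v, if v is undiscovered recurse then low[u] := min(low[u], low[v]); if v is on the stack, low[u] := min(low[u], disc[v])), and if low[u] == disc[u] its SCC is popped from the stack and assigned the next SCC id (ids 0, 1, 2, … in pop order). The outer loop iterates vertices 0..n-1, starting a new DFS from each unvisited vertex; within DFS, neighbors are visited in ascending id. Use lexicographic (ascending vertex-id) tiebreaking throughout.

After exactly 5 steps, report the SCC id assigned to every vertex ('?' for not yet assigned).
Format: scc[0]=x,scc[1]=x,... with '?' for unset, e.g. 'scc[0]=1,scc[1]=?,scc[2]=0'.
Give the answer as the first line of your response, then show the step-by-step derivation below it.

scc[0]=3,scc[1]=?,scc[2]=1,scc[3]=2,scc[4]=0,scc[5]=1

step 1: low=(low[0]=0,low[1]=?,low[2]=1,low[3]=?,low[4]=2,low[5]=?); scc=(scc[0]=?,scc[1]=?,scc[2]=?,scc[3]=?,scc[4]=0,scc[5]=?)
step 2: low=(low[0]=0,low[1]=?,low[2]=1,low[3]=?,low[4]=2,low[5]=1); scc=(scc[0]=?,scc[1]=?,scc[2]=?,scc[3]=?,scc[4]=0,scc[5]=?)
step 3: low=(low[0]=0,low[1]=?,low[2]=1,low[3]=?,low[4]=2,low[5]=1); scc=(scc[0]=?,scc[1]=?,scc[2]=1,scc[3]=?,scc[4]=0,scc[5]=1)
step 4: low=(low[0]=0,low[1]=?,low[2]=1,low[3]=4,low[4]=2,low[5]=1); scc=(scc[0]=?,scc[1]=?,scc[2]=1,scc[3]=2,scc[4]=0,scc[5]=1)
step 5: low=(low[0]=0,low[1]=?,low[2]=1,low[3]=4,low[4]=2,low[5]=1); scc=(scc[0]=3,scc[1]=?,scc[2]=1,scc[3]=2,scc[4]=0,scc[5]=1)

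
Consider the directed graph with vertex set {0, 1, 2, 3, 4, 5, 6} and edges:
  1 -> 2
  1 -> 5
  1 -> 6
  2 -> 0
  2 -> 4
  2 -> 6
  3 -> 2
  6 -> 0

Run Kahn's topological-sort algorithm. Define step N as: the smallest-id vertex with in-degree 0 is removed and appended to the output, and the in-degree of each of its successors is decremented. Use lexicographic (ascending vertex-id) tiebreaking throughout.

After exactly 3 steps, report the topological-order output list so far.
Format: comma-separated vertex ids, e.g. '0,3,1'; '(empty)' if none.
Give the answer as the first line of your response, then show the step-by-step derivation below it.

1,3,2

step 1: output 1; order=[1]; indeg=(2,0,1,0,1,0,1)
step 2: output 3; order=[1,3]; indeg=(2,0,0,0,1,0,1)
step 3: output 2; order=[1,3,2]; indeg=(1,0,0,0,0,0,0)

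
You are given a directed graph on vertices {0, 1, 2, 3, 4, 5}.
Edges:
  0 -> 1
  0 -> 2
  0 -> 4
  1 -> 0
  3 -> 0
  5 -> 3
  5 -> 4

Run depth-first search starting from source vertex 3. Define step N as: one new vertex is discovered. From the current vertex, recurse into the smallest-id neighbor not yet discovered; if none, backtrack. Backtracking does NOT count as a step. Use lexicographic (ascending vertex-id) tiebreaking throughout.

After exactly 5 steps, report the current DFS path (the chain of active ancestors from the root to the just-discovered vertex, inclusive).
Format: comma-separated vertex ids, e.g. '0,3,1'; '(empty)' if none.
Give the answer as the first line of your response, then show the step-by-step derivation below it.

3,0,4

step 1: discover 3; path=3; order=3
step 2: discover 0; path=3>0; order=3,0
step 3: discover 1; path=3>0>1; order=3,0,1
step 4: discover 2; path=3>0>2; order=3,0,1,2
step 5: discover 4; path=3>0>4; order=3,0,1,2,4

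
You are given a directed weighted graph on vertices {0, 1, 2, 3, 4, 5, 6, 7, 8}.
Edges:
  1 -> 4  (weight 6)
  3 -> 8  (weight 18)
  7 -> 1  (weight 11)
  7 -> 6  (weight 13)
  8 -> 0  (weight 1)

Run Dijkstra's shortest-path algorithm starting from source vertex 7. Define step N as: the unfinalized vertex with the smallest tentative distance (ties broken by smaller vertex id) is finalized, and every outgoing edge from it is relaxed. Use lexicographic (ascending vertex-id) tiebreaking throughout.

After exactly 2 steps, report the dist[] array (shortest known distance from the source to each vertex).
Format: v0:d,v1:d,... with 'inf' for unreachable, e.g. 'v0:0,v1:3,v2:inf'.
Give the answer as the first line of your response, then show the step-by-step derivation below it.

v0:inf,v1:11,v2:inf,v3:inf,v4:17,v5:inf,v6:13,v7:0,v8:inf

step 1: dist = v0:inf,v1:11,v2:inf,v3:inf,v4:inf,v5:inf,v6:13,v7:0,v8:inf
step 2: dist = v0:inf,v1:11,v2:inf,v3:inf,v4:17,v5:inf,v6:13,v7:0,v8:inf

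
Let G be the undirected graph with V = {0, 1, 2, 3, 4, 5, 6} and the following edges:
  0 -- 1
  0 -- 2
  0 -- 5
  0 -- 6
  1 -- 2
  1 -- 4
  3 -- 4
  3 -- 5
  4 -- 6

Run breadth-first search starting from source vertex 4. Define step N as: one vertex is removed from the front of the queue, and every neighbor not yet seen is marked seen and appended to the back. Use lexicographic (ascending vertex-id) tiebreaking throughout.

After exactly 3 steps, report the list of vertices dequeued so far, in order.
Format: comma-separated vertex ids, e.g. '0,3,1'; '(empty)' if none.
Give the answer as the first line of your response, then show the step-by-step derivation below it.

4,1,3

step 1: dequeue 4; queue=[1,3,6]; order=4
step 2: dequeue 1; queue=[3,6,0,2]; order=4,1
step 3: dequeue 3; queue=[6,0,2,5]; order=4,1,3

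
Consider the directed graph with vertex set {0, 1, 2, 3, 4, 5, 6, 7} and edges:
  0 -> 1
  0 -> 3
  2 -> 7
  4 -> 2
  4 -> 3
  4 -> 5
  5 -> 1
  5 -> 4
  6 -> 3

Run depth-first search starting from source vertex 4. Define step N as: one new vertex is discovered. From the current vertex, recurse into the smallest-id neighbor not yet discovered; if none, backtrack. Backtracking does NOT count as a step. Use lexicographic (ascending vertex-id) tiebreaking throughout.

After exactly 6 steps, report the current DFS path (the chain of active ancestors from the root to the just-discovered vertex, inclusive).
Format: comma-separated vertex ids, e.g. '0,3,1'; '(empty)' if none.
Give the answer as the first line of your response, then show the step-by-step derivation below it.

4,5,1

step 1: discover 4; path=4; order=4
step 2: discover 2; path=4>2; order=4,2
step 3: discover 7; path=4>2>7; order=4,2,7
step 4: discover 3; path=4>3; order=4,2,7,3
step 5: discover 5; path=4>5; order=4,2,7,3,5
step 6: discover 1; path=4>5>1; order=4,2,7,3,5,1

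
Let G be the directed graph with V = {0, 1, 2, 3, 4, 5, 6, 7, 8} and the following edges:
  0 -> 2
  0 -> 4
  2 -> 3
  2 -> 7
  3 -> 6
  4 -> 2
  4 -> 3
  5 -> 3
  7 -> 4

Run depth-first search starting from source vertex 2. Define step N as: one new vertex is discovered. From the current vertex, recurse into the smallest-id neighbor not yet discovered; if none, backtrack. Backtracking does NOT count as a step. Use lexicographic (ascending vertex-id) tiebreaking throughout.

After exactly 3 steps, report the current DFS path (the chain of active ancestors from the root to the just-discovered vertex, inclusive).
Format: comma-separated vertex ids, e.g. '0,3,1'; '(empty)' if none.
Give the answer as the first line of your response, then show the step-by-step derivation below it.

2,3,6

step 1: discover 2; path=2; order=2
step 2: discover 3; path=2>3; order=2,3
step 3: discover 6; path=2>3>6; order=2,3,6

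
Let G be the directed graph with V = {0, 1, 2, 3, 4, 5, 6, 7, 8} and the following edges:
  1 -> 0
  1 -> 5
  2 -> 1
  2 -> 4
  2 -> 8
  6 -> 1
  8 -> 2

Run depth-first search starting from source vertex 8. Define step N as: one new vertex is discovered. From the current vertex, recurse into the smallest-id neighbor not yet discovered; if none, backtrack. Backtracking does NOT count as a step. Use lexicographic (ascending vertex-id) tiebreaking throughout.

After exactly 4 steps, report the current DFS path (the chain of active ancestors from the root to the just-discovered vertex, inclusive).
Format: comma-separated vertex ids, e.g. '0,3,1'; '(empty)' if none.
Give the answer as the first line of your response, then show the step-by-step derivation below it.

8,2,1,0

step 1: discover 8; path=8; order=8
step 2: discover 2; path=8>2; order=8,2
step 3: discover 1; path=8>2>1; order=8,2,1
step 4: discover 0; path=8>2>1>0; order=8,2,1,0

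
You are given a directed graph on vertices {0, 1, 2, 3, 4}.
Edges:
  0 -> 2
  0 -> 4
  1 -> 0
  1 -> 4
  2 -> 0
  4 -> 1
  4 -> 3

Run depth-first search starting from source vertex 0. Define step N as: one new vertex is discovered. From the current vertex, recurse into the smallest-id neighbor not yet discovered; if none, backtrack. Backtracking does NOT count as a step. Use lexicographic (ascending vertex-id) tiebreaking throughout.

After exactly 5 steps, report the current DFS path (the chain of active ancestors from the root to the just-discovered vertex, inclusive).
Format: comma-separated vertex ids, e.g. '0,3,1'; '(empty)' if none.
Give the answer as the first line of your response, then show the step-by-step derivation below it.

0,4,3

step 1: discover 0; path=0; order=0
step 2: discover 2; path=0>2; order=0,2
step 3: discover 4; path=0>4; order=0,2,4
step 4: discover 1; path=0>4>1; order=0,2,4,1
step 5: discover 3; path=0>4>3; order=0,2,4,1,3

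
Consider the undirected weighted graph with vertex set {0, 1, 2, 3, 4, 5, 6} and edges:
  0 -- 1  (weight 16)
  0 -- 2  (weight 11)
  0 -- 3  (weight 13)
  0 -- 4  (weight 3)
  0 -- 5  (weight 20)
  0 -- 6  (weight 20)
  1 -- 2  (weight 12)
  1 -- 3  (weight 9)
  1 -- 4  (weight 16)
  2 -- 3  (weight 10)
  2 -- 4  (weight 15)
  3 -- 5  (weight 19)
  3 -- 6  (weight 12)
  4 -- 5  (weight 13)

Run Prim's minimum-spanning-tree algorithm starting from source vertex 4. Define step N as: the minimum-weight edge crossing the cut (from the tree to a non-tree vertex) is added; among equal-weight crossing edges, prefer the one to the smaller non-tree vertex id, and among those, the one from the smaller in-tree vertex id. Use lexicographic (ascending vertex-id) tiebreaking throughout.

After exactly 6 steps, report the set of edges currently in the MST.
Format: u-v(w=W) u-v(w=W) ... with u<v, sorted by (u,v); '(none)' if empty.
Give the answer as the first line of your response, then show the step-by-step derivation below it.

0-2(w=11) 0-4(w=3) 1-3(w=9) 2-3(w=10) 3-6(w=12) 4-5(w=13)

step 1: add edge 0-4 (w=3); MST = {0-4(w=3)}
step 2: add edge 0-2 (w=11); MST = {0-2(w=11) 0-4(w=3)}
step 3: add edge 2-3 (w=10); MST = {0-2(w=11) 0-4(w=3) 2-3(w=10)}
step 4: add edge 1-3 (w=9); MST = {0-2(w=11) 0-4(w=3) 1-3(w=9) 2-3(w=10)}
step 5: add edge 3-6 (w=12); MST = {0-2(w=11) 0-4(w=3) 1-3(w=9) 2-3(w=10) 3-6(w=12)}
step 6: add edge 4-5 (w=13); MST = {0-2(w=11) 0-4(w=3) 1-3(w=9) 2-3(w=10) 3-6(w=12) 4-5(w=13)}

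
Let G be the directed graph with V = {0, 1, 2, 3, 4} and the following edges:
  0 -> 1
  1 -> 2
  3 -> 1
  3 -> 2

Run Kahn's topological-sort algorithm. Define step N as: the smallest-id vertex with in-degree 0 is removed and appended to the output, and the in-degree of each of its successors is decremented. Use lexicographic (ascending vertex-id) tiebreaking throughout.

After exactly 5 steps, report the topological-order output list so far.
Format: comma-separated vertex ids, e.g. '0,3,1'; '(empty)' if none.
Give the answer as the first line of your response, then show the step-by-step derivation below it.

0,3,1,2,4

step 1: output 0; order=[0]; indeg=(0,1,2,0,0)
step 2: output 3; order=[0,3]; indeg=(0,0,1,0,0)
step 3: output 1; order=[0,3,1]; indeg=(0,0,0,0,0)
step 4: output 2; order=[0,3,1,2]; indeg=(0,0,0,0,0)
step 5: output 4; order=[0,3,1,2,4]; indeg=(0,0,0,0,0)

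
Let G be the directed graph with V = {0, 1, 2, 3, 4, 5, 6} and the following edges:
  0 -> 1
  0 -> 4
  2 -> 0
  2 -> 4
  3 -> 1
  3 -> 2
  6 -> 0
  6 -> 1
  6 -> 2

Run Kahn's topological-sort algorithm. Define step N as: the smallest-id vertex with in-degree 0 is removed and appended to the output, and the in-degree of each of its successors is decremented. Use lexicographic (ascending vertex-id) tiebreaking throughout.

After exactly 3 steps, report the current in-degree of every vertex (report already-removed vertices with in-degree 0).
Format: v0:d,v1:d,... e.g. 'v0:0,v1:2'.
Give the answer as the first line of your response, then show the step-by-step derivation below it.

v0:1,v1:1,v2:0,v3:0,v4:2,v5:0,v6:0

step 1: output 3; order=[3]; indeg=(2,2,1,0,2,0,0)
step 2: output 5; order=[3,5]; indeg=(2,2,1,0,2,0,0)
step 3: output 6; order=[3,5,6]; indeg=(1,1,0,0,2,0,0)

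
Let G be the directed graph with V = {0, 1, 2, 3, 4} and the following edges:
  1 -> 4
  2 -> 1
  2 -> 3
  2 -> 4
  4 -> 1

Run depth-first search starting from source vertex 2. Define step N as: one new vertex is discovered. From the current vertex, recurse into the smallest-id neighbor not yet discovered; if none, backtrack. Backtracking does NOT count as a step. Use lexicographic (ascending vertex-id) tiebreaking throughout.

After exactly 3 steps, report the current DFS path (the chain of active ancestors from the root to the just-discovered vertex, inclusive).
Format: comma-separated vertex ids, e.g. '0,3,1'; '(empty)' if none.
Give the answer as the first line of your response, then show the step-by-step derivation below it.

2,1,4

step 1: discover 2; path=2; order=2
step 2: discover 1; path=2>1; order=2,1
step 3: discover 4; path=2>1>4; order=2,1,4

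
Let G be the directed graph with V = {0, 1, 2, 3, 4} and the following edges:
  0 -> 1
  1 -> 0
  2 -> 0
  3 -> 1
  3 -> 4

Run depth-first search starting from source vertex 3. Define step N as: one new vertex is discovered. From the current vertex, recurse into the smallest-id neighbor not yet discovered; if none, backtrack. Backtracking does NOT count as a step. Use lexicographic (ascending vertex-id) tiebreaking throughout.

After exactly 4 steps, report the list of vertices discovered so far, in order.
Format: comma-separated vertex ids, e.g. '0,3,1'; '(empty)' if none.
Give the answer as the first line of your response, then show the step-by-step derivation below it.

3,1,0,4

step 1: discover 3; path=3; order=3
step 2: discover 1; path=3>1; order=3,1
step 3: discover 0; path=3>1>0; order=3,1,0
step 4: discover 4; path=3>4; order=3,1,0,4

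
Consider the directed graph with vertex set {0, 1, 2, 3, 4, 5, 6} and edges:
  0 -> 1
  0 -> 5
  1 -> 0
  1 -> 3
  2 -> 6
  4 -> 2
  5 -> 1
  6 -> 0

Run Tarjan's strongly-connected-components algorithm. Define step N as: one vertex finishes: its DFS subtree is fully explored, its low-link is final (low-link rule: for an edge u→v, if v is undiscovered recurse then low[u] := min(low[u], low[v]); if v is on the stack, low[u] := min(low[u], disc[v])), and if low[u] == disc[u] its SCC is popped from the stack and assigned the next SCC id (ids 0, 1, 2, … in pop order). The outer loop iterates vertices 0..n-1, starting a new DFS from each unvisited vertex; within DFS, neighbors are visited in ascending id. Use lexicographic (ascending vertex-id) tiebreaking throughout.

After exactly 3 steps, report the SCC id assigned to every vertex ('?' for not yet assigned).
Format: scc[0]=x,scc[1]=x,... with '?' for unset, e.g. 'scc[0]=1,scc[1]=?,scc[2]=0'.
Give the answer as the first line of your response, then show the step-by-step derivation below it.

scc[0]=?,scc[1]=?,scc[2]=?,scc[3]=0,scc[4]=?,scc[5]=?,scc[6]=?

step 1: low=(low[0]=0,low[1]=0,low[2]=?,low[3]=2,low[4]=?,low[5]=?,low[6]=?); scc=(scc[0]=?,scc[1]=?,scc[2]=?,scc[3]=0,scc[4]=?,scc[5]=?,scc[6]=?)
step 2: low=(low[0]=0,low[1]=0,low[2]=?,low[3]=2,low[4]=?,low[5]=?,low[6]=?); scc=(scc[0]=?,scc[1]=?,scc[2]=?,scc[3]=0,scc[4]=?,scc[5]=?,scc[6]=?)
step 3: low=(low[0]=0,low[1]=0,low[2]=?,low[3]=2,low[4]=?,low[5]=1,low[6]=?); scc=(scc[0]=?,scc[1]=?,scc[2]=?,scc[3]=0,scc[4]=?,scc[5]=?,scc[6]=?)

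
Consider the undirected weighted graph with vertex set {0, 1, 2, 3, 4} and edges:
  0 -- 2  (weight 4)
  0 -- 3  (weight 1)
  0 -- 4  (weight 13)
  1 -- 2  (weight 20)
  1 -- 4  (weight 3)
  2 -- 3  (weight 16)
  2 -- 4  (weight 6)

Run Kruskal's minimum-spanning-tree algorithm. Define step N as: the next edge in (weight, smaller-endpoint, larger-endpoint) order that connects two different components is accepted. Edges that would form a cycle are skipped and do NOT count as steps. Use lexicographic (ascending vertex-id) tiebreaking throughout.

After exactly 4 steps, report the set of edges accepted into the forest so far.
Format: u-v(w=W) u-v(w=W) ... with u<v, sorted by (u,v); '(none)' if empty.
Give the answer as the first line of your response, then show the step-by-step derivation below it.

0-2(w=4) 0-3(w=1) 1-4(w=3) 2-4(w=6)

step 1: add edge 0-3 (w=1); MST = {0-3(w=1)}
step 2: add edge 1-4 (w=3); MST = {0-3(w=1) 1-4(w=3)}
step 3: add edge 0-2 (w=4); MST = {0-2(w=4) 0-3(w=1) 1-4(w=3)}
step 4: add edge 2-4 (w=6); MST = {0-2(w=4) 0-3(w=1) 1-4(w=3) 2-4(w=6)}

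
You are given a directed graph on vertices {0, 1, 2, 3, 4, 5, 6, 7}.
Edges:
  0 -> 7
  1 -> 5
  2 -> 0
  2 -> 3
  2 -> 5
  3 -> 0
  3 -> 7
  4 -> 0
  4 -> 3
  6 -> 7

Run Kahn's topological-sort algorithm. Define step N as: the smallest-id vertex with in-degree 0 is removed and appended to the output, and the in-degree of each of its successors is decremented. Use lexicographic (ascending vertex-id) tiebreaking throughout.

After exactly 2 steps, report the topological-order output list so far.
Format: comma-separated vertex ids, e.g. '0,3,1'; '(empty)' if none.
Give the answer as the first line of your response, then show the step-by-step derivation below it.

1,2

step 1: output 1; order=[1]; indeg=(3,0,0,2,0,1,0,3)
step 2: output 2; order=[1,2]; indeg=(2,0,0,1,0,0,0,3)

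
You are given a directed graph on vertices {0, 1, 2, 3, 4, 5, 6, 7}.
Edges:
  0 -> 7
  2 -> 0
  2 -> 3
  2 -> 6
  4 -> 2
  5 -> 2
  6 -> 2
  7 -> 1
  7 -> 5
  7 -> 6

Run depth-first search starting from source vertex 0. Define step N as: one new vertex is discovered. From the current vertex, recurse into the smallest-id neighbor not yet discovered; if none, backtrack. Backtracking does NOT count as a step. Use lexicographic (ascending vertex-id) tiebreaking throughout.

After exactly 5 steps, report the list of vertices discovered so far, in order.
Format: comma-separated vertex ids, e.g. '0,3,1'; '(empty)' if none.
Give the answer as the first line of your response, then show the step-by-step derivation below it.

0,7,1,5,2

step 1: discover 0; path=0; order=0
step 2: discover 7; path=0>7; order=0,7
step 3: discover 1; path=0>7>1; order=0,7,1
step 4: discover 5; path=0>7>5; order=0,7,1,5
step 5: discover 2; path=0>7>5>2; order=0,7,1,5,2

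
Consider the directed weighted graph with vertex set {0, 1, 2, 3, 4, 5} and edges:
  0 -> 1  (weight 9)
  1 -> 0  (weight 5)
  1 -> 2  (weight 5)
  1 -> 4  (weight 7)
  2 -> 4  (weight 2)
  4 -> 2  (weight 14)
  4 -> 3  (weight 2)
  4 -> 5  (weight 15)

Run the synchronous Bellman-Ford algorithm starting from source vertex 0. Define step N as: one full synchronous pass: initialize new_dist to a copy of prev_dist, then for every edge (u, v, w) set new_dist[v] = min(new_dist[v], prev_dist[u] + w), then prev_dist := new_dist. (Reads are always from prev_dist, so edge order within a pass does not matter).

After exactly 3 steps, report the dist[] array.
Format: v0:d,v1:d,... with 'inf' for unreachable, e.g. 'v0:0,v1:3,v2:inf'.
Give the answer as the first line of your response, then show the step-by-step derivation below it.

v0:0,v1:9,v2:14,v3:18,v4:16,v5:31

step 1: dist = v0:0,v1:9,v2:inf,v3:inf,v4:inf,v5:inf
step 2: dist = v0:0,v1:9,v2:14,v3:inf,v4:16,v5:inf
step 3: dist = v0:0,v1:9,v2:14,v3:18,v4:16,v5:31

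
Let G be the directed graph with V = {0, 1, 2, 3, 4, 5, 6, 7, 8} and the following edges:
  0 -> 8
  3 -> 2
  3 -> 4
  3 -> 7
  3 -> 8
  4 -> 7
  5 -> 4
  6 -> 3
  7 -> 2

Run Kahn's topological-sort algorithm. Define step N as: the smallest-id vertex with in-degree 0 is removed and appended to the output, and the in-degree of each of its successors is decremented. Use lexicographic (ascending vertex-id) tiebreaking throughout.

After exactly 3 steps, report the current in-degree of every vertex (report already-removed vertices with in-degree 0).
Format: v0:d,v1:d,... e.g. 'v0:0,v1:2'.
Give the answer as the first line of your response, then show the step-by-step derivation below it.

v0:0,v1:0,v2:2,v3:1,v4:1,v5:0,v6:0,v7:2,v8:1

step 1: output 0; order=[0]; indeg=(0,0,2,1,2,0,0,2,1)
step 2: output 1; order=[0,1]; indeg=(0,0,2,1,2,0,0,2,1)
step 3: output 5; order=[0,1,5]; indeg=(0,0,2,1,1,0,0,2,1)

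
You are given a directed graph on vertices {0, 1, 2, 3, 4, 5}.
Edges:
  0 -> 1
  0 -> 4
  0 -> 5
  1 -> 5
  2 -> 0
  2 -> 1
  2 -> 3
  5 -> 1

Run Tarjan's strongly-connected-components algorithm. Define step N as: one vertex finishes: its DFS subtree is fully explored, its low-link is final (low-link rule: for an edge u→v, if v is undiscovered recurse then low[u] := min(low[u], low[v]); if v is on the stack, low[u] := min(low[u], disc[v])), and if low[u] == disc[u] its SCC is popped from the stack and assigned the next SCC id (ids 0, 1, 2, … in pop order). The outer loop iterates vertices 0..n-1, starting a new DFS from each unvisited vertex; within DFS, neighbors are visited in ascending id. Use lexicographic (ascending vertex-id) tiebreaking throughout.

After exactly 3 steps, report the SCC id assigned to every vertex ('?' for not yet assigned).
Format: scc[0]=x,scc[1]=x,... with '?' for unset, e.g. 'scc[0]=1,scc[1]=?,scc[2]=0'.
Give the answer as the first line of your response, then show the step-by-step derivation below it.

scc[0]=?,scc[1]=0,scc[2]=?,scc[3]=?,scc[4]=1,scc[5]=0

step 1: low=(low[0]=0,low[1]=1,low[2]=?,low[3]=?,low[4]=?,low[5]=1); scc=(scc[0]=?,scc[1]=?,scc[2]=?,scc[3]=?,scc[4]=?,scc[5]=?)
step 2: low=(low[0]=0,low[1]=1,low[2]=?,low[3]=?,low[4]=?,low[5]=1); scc=(scc[0]=?,scc[1]=0,scc[2]=?,scc[3]=?,scc[4]=?,scc[5]=0)
step 3: low=(low[0]=0,low[1]=1,low[2]=?,low[3]=?,low[4]=3,low[5]=1); scc=(scc[0]=?,scc[1]=0,scc[2]=?,scc[3]=?,scc[4]=1,scc[5]=0)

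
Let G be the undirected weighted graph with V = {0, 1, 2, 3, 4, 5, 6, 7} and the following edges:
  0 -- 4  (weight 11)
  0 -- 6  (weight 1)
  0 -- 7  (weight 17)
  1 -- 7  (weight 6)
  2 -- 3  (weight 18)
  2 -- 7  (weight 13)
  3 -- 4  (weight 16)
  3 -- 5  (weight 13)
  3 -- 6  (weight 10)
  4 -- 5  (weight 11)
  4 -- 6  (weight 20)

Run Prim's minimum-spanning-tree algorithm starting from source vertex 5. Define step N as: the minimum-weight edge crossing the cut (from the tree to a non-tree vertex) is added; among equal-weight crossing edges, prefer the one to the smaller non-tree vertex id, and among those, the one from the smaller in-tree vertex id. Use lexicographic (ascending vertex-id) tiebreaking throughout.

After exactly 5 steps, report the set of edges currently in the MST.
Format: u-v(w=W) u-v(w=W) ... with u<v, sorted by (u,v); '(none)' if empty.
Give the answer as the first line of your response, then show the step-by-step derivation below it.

0-4(w=11) 0-6(w=1) 0-7(w=17) 3-6(w=10) 4-5(w=11)

step 1: add edge 4-5 (w=11); MST = {4-5(w=11)}
step 2: add edge 0-4 (w=11); MST = {0-4(w=11) 4-5(w=11)}
step 3: add edge 0-6 (w=1); MST = {0-4(w=11) 0-6(w=1) 4-5(w=11)}
step 4: add edge 3-6 (w=10); MST = {0-4(w=11) 0-6(w=1) 3-6(w=10) 4-5(w=11)}
step 5: add edge 0-7 (w=17); MST = {0-4(w=11) 0-6(w=1) 0-7(w=17) 3-6(w=10) 4-5(w=11)}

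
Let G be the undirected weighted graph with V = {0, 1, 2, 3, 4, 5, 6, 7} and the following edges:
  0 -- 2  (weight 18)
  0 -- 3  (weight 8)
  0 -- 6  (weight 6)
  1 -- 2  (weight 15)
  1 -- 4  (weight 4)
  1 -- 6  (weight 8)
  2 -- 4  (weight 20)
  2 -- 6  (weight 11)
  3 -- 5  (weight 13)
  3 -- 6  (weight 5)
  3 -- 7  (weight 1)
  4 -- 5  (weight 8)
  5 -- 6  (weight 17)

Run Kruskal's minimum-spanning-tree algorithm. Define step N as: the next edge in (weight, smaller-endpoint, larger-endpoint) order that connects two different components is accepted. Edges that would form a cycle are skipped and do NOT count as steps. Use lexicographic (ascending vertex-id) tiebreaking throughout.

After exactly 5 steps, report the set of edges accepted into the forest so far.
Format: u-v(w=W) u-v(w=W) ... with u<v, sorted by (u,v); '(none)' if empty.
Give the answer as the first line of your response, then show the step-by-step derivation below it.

0-6(w=6) 1-4(w=4) 1-6(w=8) 3-6(w=5) 3-7(w=1)

step 1: add edge 3-7 (w=1); MST = {3-7(w=1)}
step 2: add edge 1-4 (w=4); MST = {1-4(w=4) 3-7(w=1)}
step 3: add edge 3-6 (w=5); MST = {1-4(w=4) 3-6(w=5) 3-7(w=1)}
step 4: add edge 0-6 (w=6); MST = {0-6(w=6) 1-4(w=4) 3-6(w=5) 3-7(w=1)}
step 5: add edge 1-6 (w=8); MST = {0-6(w=6) 1-4(w=4) 1-6(w=8) 3-6(w=5) 3-7(w=1)}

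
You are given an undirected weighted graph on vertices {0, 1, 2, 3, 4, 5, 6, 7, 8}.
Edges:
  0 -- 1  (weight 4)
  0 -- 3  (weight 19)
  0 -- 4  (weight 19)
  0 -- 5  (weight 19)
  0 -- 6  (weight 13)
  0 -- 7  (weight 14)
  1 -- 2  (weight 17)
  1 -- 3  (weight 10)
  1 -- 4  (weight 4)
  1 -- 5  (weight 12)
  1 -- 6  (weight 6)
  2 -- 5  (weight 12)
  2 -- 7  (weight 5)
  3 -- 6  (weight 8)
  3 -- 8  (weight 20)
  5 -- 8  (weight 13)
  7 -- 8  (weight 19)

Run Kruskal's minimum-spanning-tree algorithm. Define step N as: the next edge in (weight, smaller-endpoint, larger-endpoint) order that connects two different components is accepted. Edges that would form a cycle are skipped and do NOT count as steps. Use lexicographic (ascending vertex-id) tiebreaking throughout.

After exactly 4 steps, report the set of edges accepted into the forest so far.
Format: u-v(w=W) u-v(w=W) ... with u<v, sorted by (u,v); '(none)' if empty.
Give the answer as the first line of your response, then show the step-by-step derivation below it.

0-1(w=4) 1-4(w=4) 1-6(w=6) 2-7(w=5)

step 1: add edge 0-1 (w=4); MST = {0-1(w=4)}
step 2: add edge 1-4 (w=4); MST = {0-1(w=4) 1-4(w=4)}
step 3: add edge 2-7 (w=5); MST = {0-1(w=4) 1-4(w=4) 2-7(w=5)}
step 4: add edge 1-6 (w=6); MST = {0-1(w=4) 1-4(w=4) 1-6(w=6) 2-7(w=5)}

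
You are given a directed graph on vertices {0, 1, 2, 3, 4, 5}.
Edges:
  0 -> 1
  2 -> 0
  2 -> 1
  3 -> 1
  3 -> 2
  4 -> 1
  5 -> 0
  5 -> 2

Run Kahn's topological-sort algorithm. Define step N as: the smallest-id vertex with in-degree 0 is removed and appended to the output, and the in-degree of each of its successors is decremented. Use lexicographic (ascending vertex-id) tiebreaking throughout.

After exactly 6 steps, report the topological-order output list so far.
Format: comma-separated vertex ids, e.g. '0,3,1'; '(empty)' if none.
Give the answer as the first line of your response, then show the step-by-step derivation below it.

3,4,5,2,0,1

step 1: output 3; order=[3]; indeg=(2,3,1,0,0,0)
step 2: output 4; order=[3,4]; indeg=(2,2,1,0,0,0)
step 3: output 5; order=[3,4,5]; indeg=(1,2,0,0,0,0)
step 4: output 2; order=[3,4,5,2]; indeg=(0,1,0,0,0,0)
step 5: output 0; order=[3,4,5,2,0]; indeg=(0,0,0,0,0,0)
step 6: output 1; order=[3,4,5,2,0,1]; indeg=(0,0,0,0,0,0)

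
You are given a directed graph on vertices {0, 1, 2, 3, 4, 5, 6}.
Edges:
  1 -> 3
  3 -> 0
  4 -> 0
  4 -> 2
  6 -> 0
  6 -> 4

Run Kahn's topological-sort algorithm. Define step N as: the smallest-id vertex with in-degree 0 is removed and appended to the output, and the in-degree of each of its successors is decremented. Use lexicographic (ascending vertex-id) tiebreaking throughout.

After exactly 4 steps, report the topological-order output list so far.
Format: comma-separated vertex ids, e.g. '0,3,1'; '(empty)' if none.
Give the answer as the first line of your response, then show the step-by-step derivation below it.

1,3,5,6

step 1: output 1; order=[1]; indeg=(3,0,1,0,1,0,0)
step 2: output 3; order=[1,3]; indeg=(2,0,1,0,1,0,0)
step 3: output 5; order=[1,3,5]; indeg=(2,0,1,0,1,0,0)
step 4: output 6; order=[1,3,5,6]; indeg=(1,0,1,0,0,0,0)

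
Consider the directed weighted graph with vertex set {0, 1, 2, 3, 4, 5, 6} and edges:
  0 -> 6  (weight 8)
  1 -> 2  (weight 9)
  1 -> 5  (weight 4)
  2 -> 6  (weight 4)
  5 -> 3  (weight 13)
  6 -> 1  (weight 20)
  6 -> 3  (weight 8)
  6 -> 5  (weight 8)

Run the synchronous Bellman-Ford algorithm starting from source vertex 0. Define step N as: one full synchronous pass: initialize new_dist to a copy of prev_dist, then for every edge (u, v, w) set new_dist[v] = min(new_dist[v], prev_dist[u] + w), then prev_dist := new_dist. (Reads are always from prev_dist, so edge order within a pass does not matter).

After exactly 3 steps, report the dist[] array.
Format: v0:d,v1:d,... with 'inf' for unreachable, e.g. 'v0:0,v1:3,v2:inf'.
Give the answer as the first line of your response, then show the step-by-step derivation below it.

v0:0,v1:28,v2:37,v3:16,v4:inf,v5:16,v6:8

step 1: dist = v0:0,v1:inf,v2:inf,v3:inf,v4:inf,v5:inf,v6:8
step 2: dist = v0:0,v1:28,v2:inf,v3:16,v4:inf,v5:16,v6:8
step 3: dist = v0:0,v1:28,v2:37,v3:16,v4:inf,v5:16,v6:8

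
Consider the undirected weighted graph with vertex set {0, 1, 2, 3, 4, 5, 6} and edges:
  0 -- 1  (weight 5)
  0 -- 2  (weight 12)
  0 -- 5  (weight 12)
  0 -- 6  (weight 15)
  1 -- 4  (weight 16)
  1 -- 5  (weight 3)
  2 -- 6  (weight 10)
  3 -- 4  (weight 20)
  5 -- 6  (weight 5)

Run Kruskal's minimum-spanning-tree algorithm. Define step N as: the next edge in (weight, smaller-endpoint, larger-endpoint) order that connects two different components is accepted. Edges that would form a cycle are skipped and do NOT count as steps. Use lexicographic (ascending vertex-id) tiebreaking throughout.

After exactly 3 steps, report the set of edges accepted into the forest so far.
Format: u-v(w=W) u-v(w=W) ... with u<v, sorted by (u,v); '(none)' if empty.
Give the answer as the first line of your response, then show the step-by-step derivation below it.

0-1(w=5) 1-5(w=3) 5-6(w=5)

step 1: add edge 1-5 (w=3); MST = {1-5(w=3)}
step 2: add edge 0-1 (w=5); MST = {0-1(w=5) 1-5(w=3)}
step 3: add edge 5-6 (w=5); MST = {0-1(w=5) 1-5(w=3) 5-6(w=5)}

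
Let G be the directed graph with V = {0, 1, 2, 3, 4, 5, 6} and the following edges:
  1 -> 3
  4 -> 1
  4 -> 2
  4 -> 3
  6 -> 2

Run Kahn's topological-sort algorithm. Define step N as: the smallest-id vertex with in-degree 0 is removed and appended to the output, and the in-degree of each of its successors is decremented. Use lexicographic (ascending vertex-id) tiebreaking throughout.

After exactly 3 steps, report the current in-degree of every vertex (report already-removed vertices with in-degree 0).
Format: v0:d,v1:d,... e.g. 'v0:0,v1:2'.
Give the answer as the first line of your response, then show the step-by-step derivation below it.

v0:0,v1:0,v2:1,v3:0,v4:0,v5:0,v6:0

step 1: output 0; order=[0]; indeg=(0,1,2,2,0,0,0)
step 2: output 4; order=[0,4]; indeg=(0,0,1,1,0,0,0)
step 3: output 1; order=[0,4,1]; indeg=(0,0,1,0,0,0,0)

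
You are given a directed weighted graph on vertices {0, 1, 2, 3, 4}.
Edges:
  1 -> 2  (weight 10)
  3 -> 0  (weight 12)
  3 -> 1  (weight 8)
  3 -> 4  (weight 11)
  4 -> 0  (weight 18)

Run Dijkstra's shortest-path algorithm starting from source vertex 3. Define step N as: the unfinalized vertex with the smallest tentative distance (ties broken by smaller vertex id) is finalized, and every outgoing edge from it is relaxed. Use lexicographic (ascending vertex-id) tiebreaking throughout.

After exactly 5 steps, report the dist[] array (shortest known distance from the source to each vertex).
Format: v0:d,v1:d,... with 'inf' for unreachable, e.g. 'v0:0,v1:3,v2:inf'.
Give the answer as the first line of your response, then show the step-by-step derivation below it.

v0:12,v1:8,v2:18,v3:0,v4:11

step 1: dist = v0:12,v1:8,v2:inf,v3:0,v4:11
step 2: dist = v0:12,v1:8,v2:18,v3:0,v4:11
step 3: dist = v0:12,v1:8,v2:18,v3:0,v4:11
step 4: dist = v0:12,v1:8,v2:18,v3:0,v4:11
step 5: dist = v0:12,v1:8,v2:18,v3:0,v4:11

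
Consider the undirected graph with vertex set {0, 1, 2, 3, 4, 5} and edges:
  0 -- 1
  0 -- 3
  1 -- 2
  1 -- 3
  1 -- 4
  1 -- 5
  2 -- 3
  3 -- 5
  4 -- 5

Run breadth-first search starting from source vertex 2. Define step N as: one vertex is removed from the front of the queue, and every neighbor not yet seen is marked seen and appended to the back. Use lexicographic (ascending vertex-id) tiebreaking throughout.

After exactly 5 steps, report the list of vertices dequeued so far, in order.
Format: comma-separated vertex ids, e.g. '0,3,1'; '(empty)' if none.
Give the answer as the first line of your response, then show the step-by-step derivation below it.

2,1,3,0,4

step 1: dequeue 2; queue=[1,3]; order=2
step 2: dequeue 1; queue=[3,0,4,5]; order=2,1
step 3: dequeue 3; queue=[0,4,5]; order=2,1,3
step 4: dequeue 0; queue=[4,5]; order=2,1,3,0
step 5: dequeue 4; queue=[5]; order=2,1,3,0,4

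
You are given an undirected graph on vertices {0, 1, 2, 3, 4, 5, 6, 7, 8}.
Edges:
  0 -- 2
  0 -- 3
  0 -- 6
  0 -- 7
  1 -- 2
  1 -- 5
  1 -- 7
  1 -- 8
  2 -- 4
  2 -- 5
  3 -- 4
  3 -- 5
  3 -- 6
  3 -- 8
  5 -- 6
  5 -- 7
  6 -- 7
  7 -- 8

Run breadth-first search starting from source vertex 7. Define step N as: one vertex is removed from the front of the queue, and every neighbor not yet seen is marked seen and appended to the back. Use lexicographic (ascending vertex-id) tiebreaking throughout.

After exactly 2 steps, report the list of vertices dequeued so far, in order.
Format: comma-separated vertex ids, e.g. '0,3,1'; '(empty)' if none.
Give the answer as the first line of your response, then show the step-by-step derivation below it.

7,0

step 1: dequeue 7; queue=[0,1,5,6,8]; order=7
step 2: dequeue 0; queue=[1,5,6,8,2,3]; order=7,0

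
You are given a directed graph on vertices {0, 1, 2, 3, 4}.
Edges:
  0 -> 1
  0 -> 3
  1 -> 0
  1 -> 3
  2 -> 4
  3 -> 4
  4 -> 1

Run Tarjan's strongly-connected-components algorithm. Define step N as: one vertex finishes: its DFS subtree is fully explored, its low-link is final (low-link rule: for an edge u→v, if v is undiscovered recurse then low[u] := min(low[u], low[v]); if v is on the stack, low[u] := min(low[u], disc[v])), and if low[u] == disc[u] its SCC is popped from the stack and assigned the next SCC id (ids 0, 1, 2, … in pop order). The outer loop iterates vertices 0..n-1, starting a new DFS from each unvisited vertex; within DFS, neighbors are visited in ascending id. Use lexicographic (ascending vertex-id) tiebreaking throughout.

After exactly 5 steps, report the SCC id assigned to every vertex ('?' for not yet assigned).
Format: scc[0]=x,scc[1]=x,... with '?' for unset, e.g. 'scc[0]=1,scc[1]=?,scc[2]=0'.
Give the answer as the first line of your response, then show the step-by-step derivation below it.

scc[0]=0,scc[1]=0,scc[2]=1,scc[3]=0,scc[4]=0

step 1: low=(low[0]=0,low[1]=0,low[2]=?,low[3]=2,low[4]=1); scc=(scc[0]=?,scc[1]=?,scc[2]=?,scc[3]=?,scc[4]=?)
step 2: low=(low[0]=0,low[1]=0,low[2]=?,low[3]=1,low[4]=1); scc=(scc[0]=?,scc[1]=?,scc[2]=?,scc[3]=?,scc[4]=?)
step 3: low=(low[0]=0,low[1]=0,low[2]=?,low[3]=1,low[4]=1); scc=(scc[0]=?,scc[1]=?,scc[2]=?,scc[3]=?,scc[4]=?)
step 4: low=(low[0]=0,low[1]=0,low[2]=?,low[3]=1,low[4]=1); scc=(scc[0]=0,scc[1]=0,scc[2]=?,scc[3]=0,scc[4]=0)
step 5: low=(low[0]=0,low[1]=0,low[2]=4,low[3]=1,low[4]=1); scc=(scc[0]=0,scc[1]=0,scc[2]=1,scc[3]=0,scc[4]=0)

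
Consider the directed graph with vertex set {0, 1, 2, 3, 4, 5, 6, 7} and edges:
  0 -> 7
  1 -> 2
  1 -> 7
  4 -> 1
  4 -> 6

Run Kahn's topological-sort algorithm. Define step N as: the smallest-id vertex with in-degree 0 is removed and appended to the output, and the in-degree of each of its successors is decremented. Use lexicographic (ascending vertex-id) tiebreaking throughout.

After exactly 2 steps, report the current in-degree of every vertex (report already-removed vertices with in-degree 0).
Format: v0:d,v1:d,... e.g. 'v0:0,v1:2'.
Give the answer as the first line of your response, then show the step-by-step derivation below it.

v0:0,v1:1,v2:1,v3:0,v4:0,v5:0,v6:1,v7:1

step 1: output 0; order=[0]; indeg=(0,1,1,0,0,0,1,1)
step 2: output 3; order=[0,3]; indeg=(0,1,1,0,0,0,1,1)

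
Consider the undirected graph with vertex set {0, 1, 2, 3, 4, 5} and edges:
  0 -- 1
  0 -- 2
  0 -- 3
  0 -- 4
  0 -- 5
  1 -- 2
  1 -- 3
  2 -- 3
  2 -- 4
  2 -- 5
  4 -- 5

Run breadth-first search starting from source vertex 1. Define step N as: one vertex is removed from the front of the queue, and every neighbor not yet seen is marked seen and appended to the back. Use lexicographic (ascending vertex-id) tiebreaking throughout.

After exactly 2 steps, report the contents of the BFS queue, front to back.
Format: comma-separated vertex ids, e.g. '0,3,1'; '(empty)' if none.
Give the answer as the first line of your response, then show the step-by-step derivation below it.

2,3,4,5

step 1: dequeue 1; queue=[0,2,3]; order=1
step 2: dequeue 0; queue=[2,3,4,5]; order=1,0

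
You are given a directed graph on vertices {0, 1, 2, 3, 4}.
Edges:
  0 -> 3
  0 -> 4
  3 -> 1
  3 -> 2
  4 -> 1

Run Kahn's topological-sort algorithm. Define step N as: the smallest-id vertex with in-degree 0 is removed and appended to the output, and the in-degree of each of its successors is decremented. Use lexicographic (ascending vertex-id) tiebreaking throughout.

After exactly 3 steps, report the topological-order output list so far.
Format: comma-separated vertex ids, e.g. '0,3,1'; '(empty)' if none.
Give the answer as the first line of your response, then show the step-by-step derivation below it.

0,3,2

step 1: output 0; order=[0]; indeg=(0,2,1,0,0)
step 2: output 3; order=[0,3]; indeg=(0,1,0,0,0)
step 3: output 2; order=[0,3,2]; indeg=(0,1,0,0,0)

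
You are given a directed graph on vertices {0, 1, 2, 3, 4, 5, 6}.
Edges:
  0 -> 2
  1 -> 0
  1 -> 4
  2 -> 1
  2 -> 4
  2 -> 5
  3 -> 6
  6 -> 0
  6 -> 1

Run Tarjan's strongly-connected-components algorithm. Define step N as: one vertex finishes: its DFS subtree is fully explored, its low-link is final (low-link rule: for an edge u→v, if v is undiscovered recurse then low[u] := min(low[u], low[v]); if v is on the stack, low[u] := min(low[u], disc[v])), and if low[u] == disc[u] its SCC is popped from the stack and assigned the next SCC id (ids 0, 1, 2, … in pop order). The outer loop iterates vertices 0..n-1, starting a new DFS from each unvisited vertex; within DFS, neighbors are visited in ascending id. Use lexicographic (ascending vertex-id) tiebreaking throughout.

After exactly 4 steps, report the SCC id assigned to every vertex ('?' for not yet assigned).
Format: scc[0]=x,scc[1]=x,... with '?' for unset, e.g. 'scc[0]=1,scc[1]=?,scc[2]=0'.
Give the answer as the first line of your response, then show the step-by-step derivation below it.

scc[0]=?,scc[1]=?,scc[2]=?,scc[3]=?,scc[4]=0,scc[5]=1,scc[6]=?

step 1: low=(low[0]=0,low[1]=0,low[2]=1,low[3]=?,low[4]=3,low[5]=?,low[6]=?); scc=(scc[0]=?,scc[1]=?,scc[2]=?,scc[3]=?,scc[4]=0,scc[5]=?,scc[6]=?)
step 2: low=(low[0]=0,low[1]=0,low[2]=1,low[3]=?,low[4]=3,low[5]=?,low[6]=?); scc=(scc[0]=?,scc[1]=?,scc[2]=?,scc[3]=?,scc[4]=0,scc[5]=?,scc[6]=?)
step 3: low=(low[0]=0,low[1]=0,low[2]=0,low[3]=?,low[4]=3,low[5]=4,low[6]=?); scc=(scc[0]=?,scc[1]=?,scc[2]=?,scc[3]=?,scc[4]=0,scc[5]=1,scc[6]=?)
step 4: low=(low[0]=0,low[1]=0,low[2]=0,low[3]=?,low[4]=3,low[5]=4,low[6]=?); scc=(scc[0]=?,scc[1]=?,scc[2]=?,scc[3]=?,scc[4]=0,scc[5]=1,scc[6]=?)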